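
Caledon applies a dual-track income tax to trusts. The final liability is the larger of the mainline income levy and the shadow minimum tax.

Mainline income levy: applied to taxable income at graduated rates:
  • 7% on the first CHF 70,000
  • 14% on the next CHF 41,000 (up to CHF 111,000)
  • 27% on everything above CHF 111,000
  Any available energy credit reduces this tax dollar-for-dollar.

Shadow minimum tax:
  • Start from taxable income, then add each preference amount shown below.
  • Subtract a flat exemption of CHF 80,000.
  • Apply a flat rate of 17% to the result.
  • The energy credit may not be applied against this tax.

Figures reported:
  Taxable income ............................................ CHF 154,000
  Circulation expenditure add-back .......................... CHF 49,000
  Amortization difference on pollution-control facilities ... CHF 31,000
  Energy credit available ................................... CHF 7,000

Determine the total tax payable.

CHF 26,180

Mainline income levy:
  CHF 70,000 × 7% = CHF 4,900
  CHF 41,000 × 14% = CHF 5,740
  CHF 43,000 × 27% = CHF 11,610
  → CHF 22,250
  Less energy credit CHF 7,000 → CHF 15,250

Shadow minimum tax:
  Adjusted income: CHF 154,000 + CHF 49,000 + CHF 31,000 = CHF 234,000
  Less exemption CHF 80,000 → base CHF 154,000
  CHF 154,000 × 17% = CHF 26,180

CHF 26,180 > CHF 15,250, so the shadow minimum tax is the binding amount.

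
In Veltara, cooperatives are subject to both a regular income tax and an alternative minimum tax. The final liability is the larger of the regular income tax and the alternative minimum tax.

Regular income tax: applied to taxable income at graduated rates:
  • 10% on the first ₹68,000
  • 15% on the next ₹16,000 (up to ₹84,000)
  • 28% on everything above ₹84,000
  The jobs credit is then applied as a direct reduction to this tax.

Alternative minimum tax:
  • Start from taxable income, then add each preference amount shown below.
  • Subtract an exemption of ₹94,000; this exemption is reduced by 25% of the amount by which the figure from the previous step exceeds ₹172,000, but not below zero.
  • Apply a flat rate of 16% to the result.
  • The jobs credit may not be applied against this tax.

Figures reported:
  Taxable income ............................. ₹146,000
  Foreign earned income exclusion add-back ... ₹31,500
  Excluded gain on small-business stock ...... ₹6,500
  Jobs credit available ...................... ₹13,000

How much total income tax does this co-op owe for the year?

Alternative minimum tax:
  Adjusted income: ₹146,000 + ₹31,500 + ₹6,500 = ₹184,000
  Exemption: ₹94,000 − 25% × (₹184,000 − ₹172,000) = ₹94,000 − ₹3,000 = ₹91,000
  Base: ₹184,000 − ₹91,000 = ₹93,000
  ₹93,000 × 16% = ₹14,880

Regular income tax:
  ₹68,000 × 10% = ₹6,800
  ₹16,000 × 15% = ₹2,400
  ₹62,000 × 28% = ₹17,360
  → ₹26,560
  Less jobs credit ₹13,000 → ₹13,560

₹14,880 > ₹13,560, so the alternative minimum tax is the binding amount.

₹14,880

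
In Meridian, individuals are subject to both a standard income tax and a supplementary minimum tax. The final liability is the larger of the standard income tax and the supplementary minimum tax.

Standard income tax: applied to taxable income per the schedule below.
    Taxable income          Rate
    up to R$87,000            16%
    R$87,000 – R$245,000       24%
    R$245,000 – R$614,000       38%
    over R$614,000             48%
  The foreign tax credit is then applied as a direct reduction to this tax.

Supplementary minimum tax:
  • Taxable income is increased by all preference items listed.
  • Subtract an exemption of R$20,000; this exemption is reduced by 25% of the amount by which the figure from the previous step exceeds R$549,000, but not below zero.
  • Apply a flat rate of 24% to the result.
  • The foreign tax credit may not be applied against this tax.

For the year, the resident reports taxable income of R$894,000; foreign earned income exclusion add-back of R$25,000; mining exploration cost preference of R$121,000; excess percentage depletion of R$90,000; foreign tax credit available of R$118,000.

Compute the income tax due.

R$271,200

Standard income tax:
  R$87,000 × 16% = R$13,920
  R$158,000 × 24% = R$37,920
  R$369,000 × 38% = R$140,220
  R$280,000 × 48% = R$134,400
  → R$326,460
  Less foreign tax credit R$118,000 → R$208,460

Supplementary minimum tax:
  Adjusted income: R$894,000 + R$25,000 + R$121,000 + R$90,000 = R$1,130,000
  Exemption: 25% × (R$1,130,000 − R$549,000) = R$145,250 ≥ R$20,000, so the exemption is fully phased out
  Base: R$1,130,000 − R$0 = R$1,130,000
  R$1,130,000 × 24% = R$271,200

R$271,200 > R$208,460, so the supplementary minimum tax is the binding amount.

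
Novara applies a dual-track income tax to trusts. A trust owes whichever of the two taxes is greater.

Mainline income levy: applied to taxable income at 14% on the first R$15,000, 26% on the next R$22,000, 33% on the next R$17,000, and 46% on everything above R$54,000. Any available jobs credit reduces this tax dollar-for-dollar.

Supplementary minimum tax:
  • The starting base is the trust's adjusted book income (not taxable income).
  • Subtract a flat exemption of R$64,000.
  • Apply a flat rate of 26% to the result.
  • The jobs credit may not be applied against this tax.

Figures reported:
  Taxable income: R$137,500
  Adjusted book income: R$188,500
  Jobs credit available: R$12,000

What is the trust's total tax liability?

Mainline income levy:
  R$15,000 × 14% = R$2,100
  R$22,000 × 26% = R$5,720
  R$17,000 × 33% = R$5,610
  R$83,500 × 46% = R$38,410
  → R$51,840
  Less jobs credit R$12,000 → R$39,840

Supplementary minimum tax:
  Base (adjusted book income): R$188,500
  Less exemption R$64,000 → base R$124,500
  R$124,500 × 26% = R$32,370

R$39,840 > R$32,370, so the mainline income levy governs.

R$39,840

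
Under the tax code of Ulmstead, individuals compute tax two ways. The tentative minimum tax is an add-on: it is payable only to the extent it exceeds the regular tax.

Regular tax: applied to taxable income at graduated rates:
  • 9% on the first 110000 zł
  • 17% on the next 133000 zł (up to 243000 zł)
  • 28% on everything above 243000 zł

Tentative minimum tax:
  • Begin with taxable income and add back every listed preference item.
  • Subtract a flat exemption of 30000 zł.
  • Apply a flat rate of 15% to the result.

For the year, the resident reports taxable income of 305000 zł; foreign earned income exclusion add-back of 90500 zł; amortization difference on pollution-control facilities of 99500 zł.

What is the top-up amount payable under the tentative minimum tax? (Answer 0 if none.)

19880 zł

Tentative minimum tax:
  Adjusted income: 305000 zł + 90500 zł + 99500 zł = 495000 zł
  Less exemption 30000 zł → base 465000 zł
  465000 zł × 15% = 69750 zł

Regular tax:
  110000 zł × 9% = 9900 zł
  133000 zł × 17% = 22610 zł
  62000 zł × 28% = 17360 zł
  → 49870 zł

Excess of tentative minimum tax over regular tax: 69750 zł − 49870 zł = 19880 zł.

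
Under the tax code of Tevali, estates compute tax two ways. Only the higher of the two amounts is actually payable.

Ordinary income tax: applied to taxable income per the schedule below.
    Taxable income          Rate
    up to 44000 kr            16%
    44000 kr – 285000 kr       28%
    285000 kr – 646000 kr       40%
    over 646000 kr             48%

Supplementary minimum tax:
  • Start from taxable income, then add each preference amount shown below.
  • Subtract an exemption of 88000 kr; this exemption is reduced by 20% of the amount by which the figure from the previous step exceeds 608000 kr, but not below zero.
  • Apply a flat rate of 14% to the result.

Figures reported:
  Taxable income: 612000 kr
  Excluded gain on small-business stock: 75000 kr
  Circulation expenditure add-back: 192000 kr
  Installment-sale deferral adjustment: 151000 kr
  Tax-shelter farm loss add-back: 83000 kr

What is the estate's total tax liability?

205320 kr

Supplementary minimum tax:
  Adjusted income: 612000 kr + 75000 kr + 192000 kr + 151000 kr + 83000 kr = 1113000 kr
  Exemption: 20% × (1113000 kr − 608000 kr) = 101000 kr ≥ 88000 kr, so the exemption is fully phased out
  Base: 1113000 kr − 0 kr = 1113000 kr
  1113000 kr × 14% = 155820 kr

Ordinary income tax:
  44000 kr × 16% = 7040 kr
  241000 kr × 28% = 67480 kr
  327000 kr × 40% = 130800 kr
  → 205320 kr

205320 kr > 155820 kr, so the ordinary income tax governs.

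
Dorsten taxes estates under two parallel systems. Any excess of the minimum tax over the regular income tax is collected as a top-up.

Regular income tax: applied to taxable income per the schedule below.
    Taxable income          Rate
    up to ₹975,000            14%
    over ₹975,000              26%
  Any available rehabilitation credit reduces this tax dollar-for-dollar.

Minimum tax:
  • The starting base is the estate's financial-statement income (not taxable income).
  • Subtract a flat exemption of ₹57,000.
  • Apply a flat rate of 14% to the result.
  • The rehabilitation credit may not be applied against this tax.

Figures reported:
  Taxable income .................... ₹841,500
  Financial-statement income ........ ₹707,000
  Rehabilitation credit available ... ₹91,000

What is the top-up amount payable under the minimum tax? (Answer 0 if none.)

₹64,190

Regular income tax:
  ₹841,500 × 14% = ₹117,810
  Less rehabilitation credit ₹91,000 → ₹26,810

Minimum tax:
  Base (financial-statement income): ₹707,000
  Less exemption ₹57,000 → base ₹650,000
  ₹650,000 × 14% = ₹91,000

Excess of minimum tax over regular income tax: ₹91,000 − ₹26,810 = ₹64,190.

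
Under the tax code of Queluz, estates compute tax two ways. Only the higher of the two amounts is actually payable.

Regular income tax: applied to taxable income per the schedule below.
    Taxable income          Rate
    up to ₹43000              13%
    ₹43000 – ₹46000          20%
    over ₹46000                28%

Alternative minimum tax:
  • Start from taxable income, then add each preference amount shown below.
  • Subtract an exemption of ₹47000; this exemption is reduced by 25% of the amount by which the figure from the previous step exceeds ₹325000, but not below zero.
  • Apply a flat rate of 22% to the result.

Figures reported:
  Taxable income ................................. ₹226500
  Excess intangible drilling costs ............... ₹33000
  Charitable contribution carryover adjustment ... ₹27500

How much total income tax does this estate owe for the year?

₹56730

Alternative minimum tax:
  Adjusted income: ₹226500 + ₹33000 + ₹27500 = ₹287000
  Exemption: ₹287000 ≤ ₹325000, so full ₹47000 applies
  Base: ₹287000 − ₹47000 = ₹240000
  ₹240000 × 22% = ₹52800

Regular income tax:
  ₹43000 × 13% = ₹5590
  ₹3000 × 20% = ₹600
  ₹180500 × 28% = ₹50540
  → ₹56730

₹56730 > ₹52800, so the regular income tax governs.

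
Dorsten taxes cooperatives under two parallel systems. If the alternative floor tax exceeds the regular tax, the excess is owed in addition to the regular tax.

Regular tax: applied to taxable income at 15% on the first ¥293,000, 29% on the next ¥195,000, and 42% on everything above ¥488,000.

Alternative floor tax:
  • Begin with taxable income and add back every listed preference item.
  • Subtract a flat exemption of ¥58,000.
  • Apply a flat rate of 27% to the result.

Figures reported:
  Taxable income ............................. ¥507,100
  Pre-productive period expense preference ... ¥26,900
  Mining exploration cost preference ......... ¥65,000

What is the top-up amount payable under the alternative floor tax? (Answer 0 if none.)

¥37,548

Regular tax:
  ¥293,000 × 15% = ¥43,950
  ¥195,000 × 29% = ¥56,550
  ¥19,100 × 42% = ¥8,022
  → ¥108,522

Alternative floor tax:
  Adjusted income: ¥507,100 + ¥26,900 + ¥65,000 = ¥599,000
  Less exemption ¥58,000 → base ¥541,000
  ¥541,000 × 27% = ¥146,070

Excess of alternative floor tax over regular tax: ¥146,070 − ¥108,522 = ¥37,548.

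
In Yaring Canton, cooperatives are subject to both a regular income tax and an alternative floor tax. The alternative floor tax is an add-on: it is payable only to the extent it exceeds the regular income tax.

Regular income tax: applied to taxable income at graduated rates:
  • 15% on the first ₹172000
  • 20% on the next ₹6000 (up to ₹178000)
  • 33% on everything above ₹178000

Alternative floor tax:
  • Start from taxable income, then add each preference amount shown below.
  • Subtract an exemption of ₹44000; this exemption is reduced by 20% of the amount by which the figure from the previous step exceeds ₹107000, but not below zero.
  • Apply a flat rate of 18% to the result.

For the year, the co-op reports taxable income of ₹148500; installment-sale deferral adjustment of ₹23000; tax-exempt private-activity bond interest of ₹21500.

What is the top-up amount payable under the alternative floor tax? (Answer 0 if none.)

₹7641

Alternative floor tax:
  Adjusted income: ₹148500 + ₹23000 + ₹21500 = ₹193000
  Exemption: ₹44000 − 20% × (₹193000 − ₹107000) = ₹44000 − ₹17200 = ₹26800
  Base: ₹193000 − ₹26800 = ₹166200
  ₹166200 × 18% = ₹29916

Regular income tax:
  ₹148500 × 15% = ₹22275

Excess of alternative floor tax over regular income tax: ₹29916 − ₹22275 = ₹7641.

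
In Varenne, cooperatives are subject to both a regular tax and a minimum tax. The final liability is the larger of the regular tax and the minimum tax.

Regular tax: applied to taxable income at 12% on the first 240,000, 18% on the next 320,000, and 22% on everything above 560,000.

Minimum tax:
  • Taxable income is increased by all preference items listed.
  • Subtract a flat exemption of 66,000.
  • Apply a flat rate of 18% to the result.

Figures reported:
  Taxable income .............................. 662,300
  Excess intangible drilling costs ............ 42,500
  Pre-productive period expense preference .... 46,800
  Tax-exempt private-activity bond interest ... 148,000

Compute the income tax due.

150,048

Minimum tax:
  Adjusted income: 662,300 + 42,500 + 46,800 + 148,000 = 899,600
  Less exemption 66,000 → base 833,600
  833,600 × 18% = 150,048

Regular tax:
  240,000 × 12% = 28,800
  320,000 × 18% = 57,600
  102,300 × 22% = 22,506
  → 108,906

150,048 > 108,906, so the minimum tax is the binding amount.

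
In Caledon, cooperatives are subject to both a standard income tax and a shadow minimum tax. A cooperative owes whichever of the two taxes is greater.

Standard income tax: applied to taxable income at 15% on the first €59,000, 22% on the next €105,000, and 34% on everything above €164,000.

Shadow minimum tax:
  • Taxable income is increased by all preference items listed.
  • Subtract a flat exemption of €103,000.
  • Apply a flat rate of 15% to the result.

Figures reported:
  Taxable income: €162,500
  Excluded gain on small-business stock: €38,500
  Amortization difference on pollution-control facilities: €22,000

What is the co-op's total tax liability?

Standard income tax:
  €59,000 × 15% = €8,850
  €103,500 × 22% = €22,770
  → €31,620

Shadow minimum tax:
  Adjusted income: €162,500 + €38,500 + €22,000 = €223,000
  Less exemption €103,000 → base €120,000
  €120,000 × 15% = €18,000

€31,620 > €18,000, so the standard income tax governs.

€31,620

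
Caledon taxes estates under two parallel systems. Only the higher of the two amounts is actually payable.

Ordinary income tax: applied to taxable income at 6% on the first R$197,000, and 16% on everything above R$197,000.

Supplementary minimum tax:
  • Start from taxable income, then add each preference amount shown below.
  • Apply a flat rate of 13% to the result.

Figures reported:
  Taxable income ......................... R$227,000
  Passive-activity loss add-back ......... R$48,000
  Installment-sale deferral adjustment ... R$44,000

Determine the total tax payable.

Supplementary minimum tax:
  Adjusted income: R$227,000 + R$48,000 + R$44,000 = R$319,000
  R$319,000 × 13% = R$41,470

Ordinary income tax:
  R$197,000 × 6% = R$11,820
  R$30,000 × 16% = R$4,800
  → R$16,620

R$41,470 > R$16,620, so the supplementary minimum tax is the binding amount.

R$41,470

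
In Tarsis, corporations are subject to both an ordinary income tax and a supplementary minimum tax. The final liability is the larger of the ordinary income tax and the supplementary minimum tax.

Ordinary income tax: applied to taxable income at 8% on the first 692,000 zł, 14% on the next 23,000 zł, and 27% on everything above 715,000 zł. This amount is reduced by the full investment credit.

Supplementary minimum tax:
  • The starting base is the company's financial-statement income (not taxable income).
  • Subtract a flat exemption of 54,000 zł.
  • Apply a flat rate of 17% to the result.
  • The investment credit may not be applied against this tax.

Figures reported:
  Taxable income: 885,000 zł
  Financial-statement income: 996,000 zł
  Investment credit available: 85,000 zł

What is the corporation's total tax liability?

Supplementary minimum tax:
  Base (financial-statement income): 996,000 zł
  Less exemption 54,000 zł → base 942,000 zł
  942,000 zł × 17% = 160,140 zł

Ordinary income tax:
  692,000 zł × 8% = 55,360 zł
  23,000 zł × 14% = 3,220 zł
  170,000 zł × 27% = 45,900 zł
  → 104,480 zł
  Less investment credit 85,000 zł → 19,480 zł

160,140 zł > 19,480 zł, so the supplementary minimum tax is the binding amount.

160,140 zł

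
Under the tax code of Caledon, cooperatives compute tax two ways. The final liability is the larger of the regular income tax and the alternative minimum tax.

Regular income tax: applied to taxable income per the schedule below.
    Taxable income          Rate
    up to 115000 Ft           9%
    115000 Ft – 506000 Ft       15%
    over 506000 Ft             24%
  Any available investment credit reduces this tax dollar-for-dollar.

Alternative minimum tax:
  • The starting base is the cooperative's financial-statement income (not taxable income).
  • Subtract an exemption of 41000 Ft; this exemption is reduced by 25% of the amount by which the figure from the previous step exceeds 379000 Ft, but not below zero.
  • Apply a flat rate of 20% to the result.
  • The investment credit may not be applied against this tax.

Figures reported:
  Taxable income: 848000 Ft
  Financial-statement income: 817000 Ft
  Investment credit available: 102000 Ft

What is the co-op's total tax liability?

163400 Ft

Regular income tax:
  115000 Ft × 9% = 10350 Ft
  391000 Ft × 15% = 58650 Ft
  342000 Ft × 24% = 82080 Ft
  → 151080 Ft
  Less investment credit 102000 Ft → 49080 Ft

Alternative minimum tax:
  Base (financial-statement income): 817000 Ft
  Exemption: 25% × (817000 Ft − 379000 Ft) = 109500 Ft ≥ 41000 Ft, so the exemption is fully phased out
  Base: 817000 Ft − 0 Ft = 817000 Ft
  817000 Ft × 20% = 163400 Ft

163400 Ft > 49080 Ft, so the alternative minimum tax is the binding amount.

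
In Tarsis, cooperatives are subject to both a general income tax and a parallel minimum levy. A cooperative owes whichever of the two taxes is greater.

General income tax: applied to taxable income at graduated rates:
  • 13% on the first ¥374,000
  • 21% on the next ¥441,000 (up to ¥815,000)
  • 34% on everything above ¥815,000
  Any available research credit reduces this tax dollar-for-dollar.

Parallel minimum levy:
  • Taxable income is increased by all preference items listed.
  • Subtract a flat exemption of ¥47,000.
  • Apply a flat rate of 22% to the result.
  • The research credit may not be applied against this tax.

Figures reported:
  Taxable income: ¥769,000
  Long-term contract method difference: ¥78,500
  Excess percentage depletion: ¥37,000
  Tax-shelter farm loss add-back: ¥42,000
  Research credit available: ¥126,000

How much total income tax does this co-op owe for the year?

¥193,490

Parallel minimum levy:
  Adjusted income: ¥769,000 + ¥78,500 + ¥37,000 + ¥42,000 = ¥926,500
  Less exemption ¥47,000 → base ¥879,500
  ¥879,500 × 22% = ¥193,490

General income tax:
  ¥374,000 × 13% = ¥48,620
  ¥395,000 × 21% = ¥82,950
  → ¥131,570
  Less research credit ¥126,000 → ¥5,570

¥193,490 > ¥5,570, so the parallel minimum levy is the binding amount.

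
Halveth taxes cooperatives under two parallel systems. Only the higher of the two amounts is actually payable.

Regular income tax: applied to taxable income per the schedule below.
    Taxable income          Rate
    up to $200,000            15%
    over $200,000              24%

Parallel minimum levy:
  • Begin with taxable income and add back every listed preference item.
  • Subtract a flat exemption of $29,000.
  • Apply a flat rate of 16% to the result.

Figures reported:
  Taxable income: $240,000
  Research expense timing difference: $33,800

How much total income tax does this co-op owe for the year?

Parallel minimum levy:
  Adjusted income: $240,000 + $33,800 = $273,800
  Less exemption $29,000 → base $244,800
  $244,800 × 16% = $39,168

Regular income tax:
  $200,000 × 15% = $30,000
  $40,000 × 24% = $9,600
  → $39,600

$39,600 > $39,168, so the regular income tax governs.

$39,600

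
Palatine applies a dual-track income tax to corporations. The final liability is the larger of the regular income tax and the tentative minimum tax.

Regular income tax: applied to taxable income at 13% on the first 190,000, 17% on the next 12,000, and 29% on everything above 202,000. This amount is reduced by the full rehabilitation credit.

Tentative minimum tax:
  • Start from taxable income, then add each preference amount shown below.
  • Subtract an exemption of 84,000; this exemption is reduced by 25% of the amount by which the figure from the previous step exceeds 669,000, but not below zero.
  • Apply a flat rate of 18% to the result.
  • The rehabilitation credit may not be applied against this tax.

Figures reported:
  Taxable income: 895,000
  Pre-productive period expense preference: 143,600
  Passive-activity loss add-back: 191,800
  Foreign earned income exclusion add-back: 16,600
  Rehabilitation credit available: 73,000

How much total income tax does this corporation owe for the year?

224,460

Tentative minimum tax:
  Adjusted income: 895,000 + 143,600 + 191,800 + 16,600 = 1,247,000
  Exemption: 25% × (1,247,000 − 669,000) = 144,500 ≥ 84,000, so the exemption is fully phased out
  Base: 1,247,000 − 0 = 1,247,000
  1,247,000 × 18% = 224,460

Regular income tax:
  190,000 × 13% = 24,700
  12,000 × 17% = 2,040
  693,000 × 29% = 200,970
  → 227,710
  Less rehabilitation credit 73,000 → 154,710

224,460 > 154,710, so the tentative minimum tax is the binding amount.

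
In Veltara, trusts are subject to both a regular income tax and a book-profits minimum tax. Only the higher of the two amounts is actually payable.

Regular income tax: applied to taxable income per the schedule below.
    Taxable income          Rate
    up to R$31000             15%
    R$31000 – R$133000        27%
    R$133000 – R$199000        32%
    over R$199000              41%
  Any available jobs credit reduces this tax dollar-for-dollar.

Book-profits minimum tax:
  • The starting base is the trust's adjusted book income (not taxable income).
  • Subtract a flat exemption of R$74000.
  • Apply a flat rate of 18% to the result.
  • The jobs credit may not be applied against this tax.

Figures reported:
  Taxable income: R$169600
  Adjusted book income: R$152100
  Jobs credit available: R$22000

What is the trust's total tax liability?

R$21902

Book-profits minimum tax:
  Base (adjusted book income): R$152100
  Less exemption R$74000 → base R$78100
  R$78100 × 18% = R$14058

Regular income tax:
  R$31000 × 15% = R$4650
  R$102000 × 27% = R$27540
  R$36600 × 32% = R$11712
  → R$43902
  Less jobs credit R$22000 → R$21902

R$21902 > R$14058, so the regular income tax governs.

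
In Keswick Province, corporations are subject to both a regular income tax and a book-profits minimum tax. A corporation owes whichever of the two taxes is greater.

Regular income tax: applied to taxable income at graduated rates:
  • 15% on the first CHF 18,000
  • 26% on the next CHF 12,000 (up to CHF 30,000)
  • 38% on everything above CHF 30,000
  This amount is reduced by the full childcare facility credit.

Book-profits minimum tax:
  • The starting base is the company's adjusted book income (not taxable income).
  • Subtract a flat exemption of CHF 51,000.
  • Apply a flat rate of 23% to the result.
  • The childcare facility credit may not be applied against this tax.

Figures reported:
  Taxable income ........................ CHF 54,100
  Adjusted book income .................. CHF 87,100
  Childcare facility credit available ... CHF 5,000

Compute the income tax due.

CHF 9,978

Book-profits minimum tax:
  Base (adjusted book income): CHF 87,100
  Less exemption CHF 51,000 → base CHF 36,100
  CHF 36,100 × 23% = CHF 8,303

Regular income tax:
  CHF 18,000 × 15% = CHF 2,700
  CHF 12,000 × 26% = CHF 3,120
  CHF 24,100 × 38% = CHF 9,158
  → CHF 14,978
  Less childcare facility credit CHF 5,000 → CHF 9,978

CHF 9,978 > CHF 8,303, so the regular income tax governs.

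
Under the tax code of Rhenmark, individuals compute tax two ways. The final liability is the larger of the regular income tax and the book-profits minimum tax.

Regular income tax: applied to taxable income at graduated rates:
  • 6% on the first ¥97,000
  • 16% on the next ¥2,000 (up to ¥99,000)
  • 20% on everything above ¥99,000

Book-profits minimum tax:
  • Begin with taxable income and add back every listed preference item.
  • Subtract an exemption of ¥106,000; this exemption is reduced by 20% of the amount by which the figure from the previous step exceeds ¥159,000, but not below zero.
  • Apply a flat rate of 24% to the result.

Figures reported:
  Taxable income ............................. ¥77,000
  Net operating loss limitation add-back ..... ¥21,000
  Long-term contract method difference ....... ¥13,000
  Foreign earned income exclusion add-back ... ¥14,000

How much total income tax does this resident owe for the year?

¥4,620

Book-profits minimum tax:
  Adjusted income: ¥77,000 + ¥21,000 + ¥13,000 + ¥14,000 = ¥125,000
  Exemption: ¥125,000 ≤ ¥159,000, so full ¥106,000 applies
  Base: ¥125,000 − ¥106,000 = ¥19,000
  ¥19,000 × 24% = ¥4,560

Regular income tax:
  ¥77,000 × 6% = ¥4,620

¥4,620 > ¥4,560, so the regular income tax governs.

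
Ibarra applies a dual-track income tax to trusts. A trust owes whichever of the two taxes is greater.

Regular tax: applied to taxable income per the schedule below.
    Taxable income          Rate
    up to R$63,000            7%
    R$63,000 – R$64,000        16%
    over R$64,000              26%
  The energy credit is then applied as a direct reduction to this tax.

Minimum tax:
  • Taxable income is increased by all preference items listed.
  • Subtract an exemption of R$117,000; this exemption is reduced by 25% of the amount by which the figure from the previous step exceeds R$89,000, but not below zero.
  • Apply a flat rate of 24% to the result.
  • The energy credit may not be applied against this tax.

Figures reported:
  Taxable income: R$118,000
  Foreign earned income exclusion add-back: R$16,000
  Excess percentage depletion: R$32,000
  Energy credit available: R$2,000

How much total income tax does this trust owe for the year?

Regular tax:
  R$63,000 × 7% = R$4,410
  R$1,000 × 16% = R$160
  R$54,000 × 26% = R$14,040
  → R$18,610
  Less energy credit R$2,000 → R$16,610

Minimum tax:
  Adjusted income: R$118,000 + R$16,000 + R$32,000 = R$166,000
  Exemption: R$117,000 − 25% × (R$166,000 − R$89,000) = R$117,000 − R$19,250 = R$97,750
  Base: R$166,000 − R$97,750 = R$68,250
  R$68,250 × 24% = R$16,380

R$16,610 > R$16,380, so the regular tax governs.

R$16,610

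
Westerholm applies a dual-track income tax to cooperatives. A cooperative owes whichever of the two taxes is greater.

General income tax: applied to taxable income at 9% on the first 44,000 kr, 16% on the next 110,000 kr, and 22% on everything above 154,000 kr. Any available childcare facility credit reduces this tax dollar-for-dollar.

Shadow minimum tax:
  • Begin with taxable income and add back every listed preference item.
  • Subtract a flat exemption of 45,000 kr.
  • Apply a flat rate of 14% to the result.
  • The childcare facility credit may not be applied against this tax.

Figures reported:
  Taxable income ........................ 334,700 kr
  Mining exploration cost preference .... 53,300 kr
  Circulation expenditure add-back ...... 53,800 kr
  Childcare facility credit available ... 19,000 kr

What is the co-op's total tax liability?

General income tax:
  44,000 kr × 9% = 3,960 kr
  110,000 kr × 16% = 17,600 kr
  180,700 kr × 22% = 39,754 kr
  → 61,314 kr
  Less childcare facility credit 19,000 kr → 42,314 kr

Shadow minimum tax:
  Adjusted income: 334,700 kr + 53,300 kr + 53,800 kr = 441,800 kr
  Less exemption 45,000 kr → base 396,800 kr
  396,800 kr × 14% = 55,552 kr

55,552 kr > 42,314 kr, so the shadow minimum tax is the binding amount.

55,552 kr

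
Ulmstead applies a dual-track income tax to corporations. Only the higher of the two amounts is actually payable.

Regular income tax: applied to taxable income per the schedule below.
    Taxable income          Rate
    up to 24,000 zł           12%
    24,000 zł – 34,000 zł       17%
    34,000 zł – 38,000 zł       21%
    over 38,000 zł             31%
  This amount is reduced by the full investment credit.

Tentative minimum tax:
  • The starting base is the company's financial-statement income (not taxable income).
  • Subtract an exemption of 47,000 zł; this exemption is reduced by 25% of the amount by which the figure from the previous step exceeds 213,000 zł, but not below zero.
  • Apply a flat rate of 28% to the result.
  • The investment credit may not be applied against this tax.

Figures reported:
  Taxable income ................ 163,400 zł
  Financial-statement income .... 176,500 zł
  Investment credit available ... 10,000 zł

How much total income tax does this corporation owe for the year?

Regular income tax:
  24,000 zł × 12% = 2,880 zł
  10,000 zł × 17% = 1,700 zł
  4,000 zł × 21% = 840 zł
  125,400 zł × 31% = 38,874 zł
  → 44,294 zł
  Less investment credit 10,000 zł → 34,294 zł

Tentative minimum tax:
  Base (financial-statement income): 176,500 zł
  Exemption: 176,500 zł ≤ 213,000 zł, so full 47,000 zł applies
  Base: 176,500 zł − 47,000 zł = 129,500 zł
  129,500 zł × 28% = 36,260 zł

36,260 zł > 34,294 zł, so the tentative minimum tax is the binding amount.

36,260 zł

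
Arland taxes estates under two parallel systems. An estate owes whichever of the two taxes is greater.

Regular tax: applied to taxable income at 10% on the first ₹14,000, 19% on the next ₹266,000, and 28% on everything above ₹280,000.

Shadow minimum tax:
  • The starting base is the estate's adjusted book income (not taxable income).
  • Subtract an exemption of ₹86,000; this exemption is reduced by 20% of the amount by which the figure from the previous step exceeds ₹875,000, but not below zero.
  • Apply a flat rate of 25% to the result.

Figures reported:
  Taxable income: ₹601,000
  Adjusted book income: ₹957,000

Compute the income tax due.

Shadow minimum tax:
  Base (adjusted book income): ₹957,000
  Exemption: ₹86,000 − 20% × (₹957,000 − ₹875,000) = ₹86,000 − ₹16,400 = ₹69,600
  Base: ₹957,000 − ₹69,600 = ₹887,400
  ₹887,400 × 25% = ₹221,850

Regular tax:
  ₹14,000 × 10% = ₹1,400
  ₹266,000 × 19% = ₹50,540
  ₹321,000 × 28% = ₹89,880
  → ₹141,820

₹221,850 > ₹141,820, so the shadow minimum tax is the binding amount.

₹221,850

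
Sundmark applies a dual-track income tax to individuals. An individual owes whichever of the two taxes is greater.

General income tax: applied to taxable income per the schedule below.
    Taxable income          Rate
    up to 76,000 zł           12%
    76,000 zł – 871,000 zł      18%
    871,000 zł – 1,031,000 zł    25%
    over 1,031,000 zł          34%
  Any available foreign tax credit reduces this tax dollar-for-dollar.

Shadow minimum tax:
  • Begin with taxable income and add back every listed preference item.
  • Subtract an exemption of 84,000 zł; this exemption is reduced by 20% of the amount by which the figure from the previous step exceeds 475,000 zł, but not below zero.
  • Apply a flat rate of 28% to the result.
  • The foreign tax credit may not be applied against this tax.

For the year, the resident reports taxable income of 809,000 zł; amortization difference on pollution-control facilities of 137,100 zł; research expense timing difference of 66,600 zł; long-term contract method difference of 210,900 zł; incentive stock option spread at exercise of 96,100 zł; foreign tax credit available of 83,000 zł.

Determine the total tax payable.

369,516 zł

Shadow minimum tax:
  Adjusted income: 809,000 zł + 137,100 zł + 66,600 zł + 210,900 zł + 96,100 zł = 1,319,700 zł
  Exemption: 20% × (1,319,700 zł − 475,000 zł) = 168,940 zł ≥ 84,000 zł, so the exemption is fully phased out
  Base: 1,319,700 zł − 0 zł = 1,319,700 zł
  1,319,700 zł × 28% = 369,516 zł

General income tax:
  76,000 zł × 12% = 9,120 zł
  733,000 zł × 18% = 131,940 zł
  → 141,060 zł
  Less foreign tax credit 83,000 zł → 58,060 zł

369,516 zł > 58,060 zł, so the shadow minimum tax is the binding amount.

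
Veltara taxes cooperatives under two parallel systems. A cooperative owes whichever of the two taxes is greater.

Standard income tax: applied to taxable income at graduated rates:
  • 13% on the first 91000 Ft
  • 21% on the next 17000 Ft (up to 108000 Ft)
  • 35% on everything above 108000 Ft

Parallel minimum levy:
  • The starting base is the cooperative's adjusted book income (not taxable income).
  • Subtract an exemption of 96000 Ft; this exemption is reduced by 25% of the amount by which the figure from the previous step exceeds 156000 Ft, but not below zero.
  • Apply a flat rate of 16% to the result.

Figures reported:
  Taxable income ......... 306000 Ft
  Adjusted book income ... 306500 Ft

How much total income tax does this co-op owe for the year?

84700 Ft

Parallel minimum levy:
  Base (adjusted book income): 306500 Ft
  Exemption: 96000 Ft − 25% × (306500 Ft − 156000 Ft) = 96000 Ft − 37625 Ft = 58375 Ft
  Base: 306500 Ft − 58375 Ft = 248125 Ft
  248125 Ft × 16% = 39700 Ft

Standard income tax:
  91000 Ft × 13% = 11830 Ft
  17000 Ft × 21% = 3570 Ft
  198000 Ft × 35% = 69300 Ft
  → 84700 Ft

84700 Ft > 39700 Ft, so the standard income tax governs.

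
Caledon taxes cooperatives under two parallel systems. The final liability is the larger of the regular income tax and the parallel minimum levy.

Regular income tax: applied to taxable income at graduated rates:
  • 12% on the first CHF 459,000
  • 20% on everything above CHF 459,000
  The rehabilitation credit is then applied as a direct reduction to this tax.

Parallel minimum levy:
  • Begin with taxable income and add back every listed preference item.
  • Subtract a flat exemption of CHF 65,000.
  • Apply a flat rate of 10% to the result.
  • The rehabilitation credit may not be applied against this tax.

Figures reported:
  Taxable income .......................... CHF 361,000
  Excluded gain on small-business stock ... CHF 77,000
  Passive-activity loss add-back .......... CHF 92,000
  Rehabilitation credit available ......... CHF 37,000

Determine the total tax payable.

Parallel minimum levy:
  Adjusted income: CHF 361,000 + CHF 77,000 + CHF 92,000 = CHF 530,000
  Less exemption CHF 65,000 → base CHF 465,000
  CHF 465,000 × 10% = CHF 46,500

Regular income tax:
  CHF 361,000 × 12% = CHF 43,320
  Less rehabilitation credit CHF 37,000 → CHF 6,320

CHF 46,500 > CHF 6,320, so the parallel minimum levy is the binding amount.

CHF 46,500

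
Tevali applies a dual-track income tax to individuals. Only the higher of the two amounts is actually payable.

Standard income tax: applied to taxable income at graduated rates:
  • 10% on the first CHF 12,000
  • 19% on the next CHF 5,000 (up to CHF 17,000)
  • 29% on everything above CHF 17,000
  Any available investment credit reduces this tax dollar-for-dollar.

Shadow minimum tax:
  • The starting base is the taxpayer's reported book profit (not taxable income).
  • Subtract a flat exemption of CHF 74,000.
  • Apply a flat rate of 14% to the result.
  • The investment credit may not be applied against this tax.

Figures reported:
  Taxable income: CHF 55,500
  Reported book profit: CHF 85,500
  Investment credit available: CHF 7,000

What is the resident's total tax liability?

Standard income tax:
  CHF 12,000 × 10% = CHF 1,200
  CHF 5,000 × 19% = CHF 950
  CHF 38,500 × 29% = CHF 11,165
  → CHF 13,315
  Less investment credit CHF 7,000 → CHF 6,315

Shadow minimum tax:
  Base (reported book profit): CHF 85,500
  Less exemption CHF 74,000 → base CHF 11,500
  CHF 11,500 × 14% = CHF 1,610

CHF 6,315 > CHF 1,610, so the standard income tax governs.

CHF 6,315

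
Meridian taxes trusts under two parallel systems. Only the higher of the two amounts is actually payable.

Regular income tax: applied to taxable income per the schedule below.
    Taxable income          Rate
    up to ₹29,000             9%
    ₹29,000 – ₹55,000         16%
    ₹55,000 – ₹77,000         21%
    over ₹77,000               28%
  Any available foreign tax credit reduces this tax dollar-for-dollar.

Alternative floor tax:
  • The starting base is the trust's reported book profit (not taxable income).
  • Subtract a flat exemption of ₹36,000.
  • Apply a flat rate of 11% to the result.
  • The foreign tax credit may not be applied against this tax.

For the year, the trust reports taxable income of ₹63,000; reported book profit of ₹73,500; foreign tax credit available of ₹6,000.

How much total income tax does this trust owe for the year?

Regular income tax:
  ₹29,000 × 9% = ₹2,610
  ₹26,000 × 16% = ₹4,160
  ₹8,000 × 21% = ₹1,680
  → ₹8,450
  Less foreign tax credit ₹6,000 → ₹2,450

Alternative floor tax:
  Base (reported book profit): ₹73,500
  Less exemption ₹36,000 → base ₹37,500
  ₹37,500 × 11% = ₹4,125

₹4,125 > ₹2,450, so the alternative floor tax is the binding amount.

₹4,125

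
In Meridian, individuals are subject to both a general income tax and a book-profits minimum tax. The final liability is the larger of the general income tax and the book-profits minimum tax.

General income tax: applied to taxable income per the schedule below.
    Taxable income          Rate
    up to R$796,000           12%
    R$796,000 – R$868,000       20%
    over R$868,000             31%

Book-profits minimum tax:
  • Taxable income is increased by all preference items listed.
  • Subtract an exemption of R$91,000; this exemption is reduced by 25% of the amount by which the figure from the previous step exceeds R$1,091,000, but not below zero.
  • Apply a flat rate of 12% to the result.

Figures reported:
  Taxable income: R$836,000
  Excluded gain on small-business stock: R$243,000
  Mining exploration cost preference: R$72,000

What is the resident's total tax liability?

General income tax:
  R$796,000 × 12% = R$95,520
  R$40,000 × 20% = R$8,000
  → R$103,520

Book-profits minimum tax:
  Adjusted income: R$836,000 + R$243,000 + R$72,000 = R$1,151,000
  Exemption: R$91,000 − 25% × (R$1,151,000 − R$1,091,000) = R$91,000 − R$15,000 = R$76,000
  Base: R$1,151,000 − R$76,000 = R$1,075,000
  R$1,075,000 × 12% = R$129,000

R$129,000 > R$103,520, so the book-profits minimum tax is the binding amount.

R$129,000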